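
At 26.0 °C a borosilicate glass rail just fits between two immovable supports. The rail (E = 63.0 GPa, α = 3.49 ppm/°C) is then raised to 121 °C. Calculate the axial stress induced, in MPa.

ΔT = 95.00 K. Constrained thermal stress σ = E·α·ΔT = 63.00×10³ MPa × 3.49×10⁻⁶ × 95.00 = 20.9 MPa (compressive).

20.9 MPa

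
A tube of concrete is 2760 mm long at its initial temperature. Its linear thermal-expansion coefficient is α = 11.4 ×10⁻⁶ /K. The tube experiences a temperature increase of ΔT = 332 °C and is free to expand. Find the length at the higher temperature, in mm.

ΔL = α·L₀·ΔT = 11.4×10⁻⁶ × 2760 mm × 332.0 K = 10.4 mm.
L = L₀ + ΔL = 2760 + 10.4 = 2770.4 mm.

2770.4 mm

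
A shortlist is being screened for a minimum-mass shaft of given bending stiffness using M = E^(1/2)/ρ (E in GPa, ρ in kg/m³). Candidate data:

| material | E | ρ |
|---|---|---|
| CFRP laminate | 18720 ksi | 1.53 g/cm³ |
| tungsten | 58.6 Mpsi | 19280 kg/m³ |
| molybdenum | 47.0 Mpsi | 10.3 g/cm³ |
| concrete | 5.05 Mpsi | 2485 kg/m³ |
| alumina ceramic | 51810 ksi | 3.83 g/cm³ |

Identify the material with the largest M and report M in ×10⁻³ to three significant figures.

CFRP laminate, M = 7.43×10⁻³

Normalizing units and computing the index:
  CFRP laminate: E = 129.1 GPa, ρ = 1530 kg/m³
  tungsten: E = 404.0 GPa, ρ = 19280 kg/m³
  molybdenum: E = 324.1 GPa, ρ = 10300 kg/m³
  concrete: E = 34.82 GPa, ρ = 2485 kg/m³
  alumina ceramic: E = 357.2 GPa, ρ = 3830 kg/m³
  CFRP laminate: M = 7.43×10⁻³
  alumina ceramic: M = 4.93×10⁻³
  concrete: M = 2.37×10⁻³
  molybdenum: M = 1.75×10⁻³
  tungsten: M = 1.04×10⁻³
CFRP laminate ranks first.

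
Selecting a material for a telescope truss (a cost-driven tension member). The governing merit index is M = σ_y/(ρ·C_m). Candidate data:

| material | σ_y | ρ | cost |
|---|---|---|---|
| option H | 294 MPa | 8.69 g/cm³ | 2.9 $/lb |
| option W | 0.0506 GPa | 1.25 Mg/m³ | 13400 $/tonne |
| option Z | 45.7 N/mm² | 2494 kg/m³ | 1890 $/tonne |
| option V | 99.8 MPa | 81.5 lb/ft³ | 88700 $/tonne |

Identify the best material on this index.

option Z

Normalizing units and computing the index:
  option H: σ_y = 294.0 MPa, ρ = 8690 kg/m³, cost = 6.393 $/kg
  option W: σ_y = 50.60 MPa, ρ = 1250 kg/m³, cost = 13.40 $/kg
  option Z: σ_y = 45.70 MPa, ρ = 2494 kg/m³, cost = 1.890 $/kg
  option V: σ_y = 99.80 MPa, ρ = 1306 kg/m³, cost = 88.70 $/kg
  option Z: M = 9.70 kN·m per $
  option H: M = 5.29 kN·m per $
  option W: M = 3.02 kN·m per $
  option V: M = 0.862 kN·m per $
Option Z ranks first.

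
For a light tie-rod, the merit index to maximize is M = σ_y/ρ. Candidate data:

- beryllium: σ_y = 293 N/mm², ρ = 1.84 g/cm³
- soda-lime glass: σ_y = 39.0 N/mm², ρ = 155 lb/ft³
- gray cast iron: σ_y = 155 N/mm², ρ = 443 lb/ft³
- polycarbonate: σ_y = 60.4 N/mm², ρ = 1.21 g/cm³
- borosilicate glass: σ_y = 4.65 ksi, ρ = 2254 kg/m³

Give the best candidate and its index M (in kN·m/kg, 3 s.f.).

In SI units:
  beryllium: σ_y = 293.0 MPa, ρ = 1840 kg/m³
  soda-lime glass: σ_y = 39.00 MPa, ρ = 2483 kg/m³
  gray cast iron: σ_y = 155.0 MPa, ρ = 7096 kg/m³
  polycarbonate: σ_y = 60.40 MPa, ρ = 1210 kg/m³
  borosilicate glass: σ_y = 32.06 MPa, ρ = 2254 kg/m³
  beryllium: M = 159 kN·m/kg
  polycarbonate: M = 49.9 kN·m/kg
  gray cast iron: M = 21.8 kN·m/kg
  soda-lime glass: M = 15.7 kN·m/kg
  borosilicate glass: M = 14.2 kN·m/kg
The maximum is for beryllium.

beryllium, M = 159 kN·m/kg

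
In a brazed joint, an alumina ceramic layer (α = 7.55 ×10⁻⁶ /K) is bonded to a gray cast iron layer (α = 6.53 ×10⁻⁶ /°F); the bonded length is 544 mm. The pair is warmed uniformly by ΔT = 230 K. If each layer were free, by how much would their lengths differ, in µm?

526 µm

gray cast iron: α = 6.53×10⁻⁶/°F × 9/5 = 11.8×10⁻⁶/K.
Δα = |7.55 − 11.8|×10⁻⁶/K = 4.20×10⁻⁶/K.
ΔL_mismatch = Δα·L·ΔT = 4.20×10⁻⁶ × 544.0 mm × 230.0 K = 526 µm.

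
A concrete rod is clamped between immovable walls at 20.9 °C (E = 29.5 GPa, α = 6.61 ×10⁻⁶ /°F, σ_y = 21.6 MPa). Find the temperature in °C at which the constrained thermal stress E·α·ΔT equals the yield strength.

α = 6.61×10⁻⁶/°F × 9/5 = 11.9×10⁻⁶/K.
E·α·ΔT = 21.60 MPa ⇒ ΔT = 21.60 / (29.50×10³ × 11.9×10⁻⁶) = 61.54 K.
T = 20.9 + 61.54 = 82.44 °C.

82.4 °C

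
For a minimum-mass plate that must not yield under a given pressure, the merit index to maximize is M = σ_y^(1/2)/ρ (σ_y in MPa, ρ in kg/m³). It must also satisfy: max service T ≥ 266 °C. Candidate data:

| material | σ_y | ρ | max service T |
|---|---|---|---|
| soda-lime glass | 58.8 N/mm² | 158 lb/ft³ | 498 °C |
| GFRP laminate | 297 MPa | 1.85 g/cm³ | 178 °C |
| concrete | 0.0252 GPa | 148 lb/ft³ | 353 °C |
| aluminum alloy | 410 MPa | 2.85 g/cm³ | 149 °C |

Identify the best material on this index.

Screen on constraints: max service T ≥ 266 °C. Survivors: soda-lime glass, concrete.
Normalizing units and computing the index:
  soda-lime glass: σ_y = 58.80 MPa, ρ = 2531 kg/m³
  concrete: σ_y = 25.20 MPa, ρ = 2371 kg/m³
  soda-lime glass: M = 3.03×10⁻³
  concrete: M = 2.12×10⁻³
Highest index: soda-lime glass.

soda-lime glass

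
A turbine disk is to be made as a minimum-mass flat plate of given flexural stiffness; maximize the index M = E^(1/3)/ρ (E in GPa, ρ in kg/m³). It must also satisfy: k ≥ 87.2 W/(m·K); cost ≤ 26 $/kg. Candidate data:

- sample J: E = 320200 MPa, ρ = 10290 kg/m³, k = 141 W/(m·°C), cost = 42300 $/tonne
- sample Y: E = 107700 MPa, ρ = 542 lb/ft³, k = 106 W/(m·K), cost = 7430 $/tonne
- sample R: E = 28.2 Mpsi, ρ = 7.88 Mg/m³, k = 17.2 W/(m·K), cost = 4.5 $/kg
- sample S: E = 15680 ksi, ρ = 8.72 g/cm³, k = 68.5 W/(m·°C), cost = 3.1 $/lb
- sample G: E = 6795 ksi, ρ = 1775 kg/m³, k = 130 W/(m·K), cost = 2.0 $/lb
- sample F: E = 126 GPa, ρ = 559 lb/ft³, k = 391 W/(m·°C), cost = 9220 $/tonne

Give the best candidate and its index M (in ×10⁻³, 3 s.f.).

Screen on constraints: k ≥ 87.2 W/(m·K); cost ≤ 26 $/kg. Survivors: sample Y, sample G, sample F.
Convert each candidate to consistent units, then evaluate M:
  sample Y: E = 107.7 GPa, ρ = 8682 kg/m³
  sample G: E = 46.85 GPa, ρ = 1775 kg/m³
  sample F: E = 126.0 GPa, ρ = 8954 kg/m³
  sample G: M = 2.03×10⁻³
  sample F: M = 0.560×10⁻³
  sample Y: M = 0.548×10⁻³
Sample G ranks first.

sample G, M = 2.03×10⁻³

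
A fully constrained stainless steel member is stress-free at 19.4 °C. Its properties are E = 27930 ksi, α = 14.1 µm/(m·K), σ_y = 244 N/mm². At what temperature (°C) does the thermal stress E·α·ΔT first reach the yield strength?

109 °C

E = 27930 ksi = 192.6 GPa.
σ_y = 244 N/mm² = 244.0 MPa.
E·α·ΔT = 244.0 MPa ⇒ ΔT = 244.0 / (192.6×10³ × 14.1×10⁻⁶) = 89.86 K.
T = 19.4 + 89.86 = 109.3 °C.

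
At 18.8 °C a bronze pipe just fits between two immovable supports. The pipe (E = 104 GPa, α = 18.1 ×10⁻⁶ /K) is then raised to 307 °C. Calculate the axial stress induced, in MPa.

543 MPa

ΔT = 288.2 K. Constrained thermal stress σ = E·α·ΔT = 104.0×10³ MPa × 18.1×10⁻⁶ × 288.2 = 543 MPa (compressive).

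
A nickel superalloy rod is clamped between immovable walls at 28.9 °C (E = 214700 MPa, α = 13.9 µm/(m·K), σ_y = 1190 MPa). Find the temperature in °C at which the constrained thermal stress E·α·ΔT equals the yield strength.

E = 214700 MPa = 214.7 GPa.
E·α·ΔT = 1190 MPa ⇒ ΔT = 1190 / (214.7×10³ × 13.9×10⁻⁶) = 398.7 K.
T = 28.9 + 398.7 = 427.6 °C.

428 °C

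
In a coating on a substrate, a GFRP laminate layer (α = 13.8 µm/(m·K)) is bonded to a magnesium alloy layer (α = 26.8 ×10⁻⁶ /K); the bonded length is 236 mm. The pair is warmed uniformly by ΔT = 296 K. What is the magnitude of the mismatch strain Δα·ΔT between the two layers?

Δα = |13.8 − 26.8|×10⁻⁶/K = 13.0×10⁻⁶/K.
Mismatch strain = Δα·ΔT = 13.0×10⁻⁶ × 296.0 = 3.85×10⁻³.

3.85×10⁻³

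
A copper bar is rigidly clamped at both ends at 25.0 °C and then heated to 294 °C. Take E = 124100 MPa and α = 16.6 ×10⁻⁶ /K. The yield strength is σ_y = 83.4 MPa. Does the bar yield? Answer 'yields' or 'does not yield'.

E = 124100 MPa = 124.1 GPa.
ΔT = 269.0 K. Constrained thermal stress σ = E·α·ΔT = 124.1×10³ MPa × 16.6×10⁻⁶ × 269.0 = 554 MPa (compressive).
Compare to σ_y = 83.4 MPa: σ ≥ σ_y, so it yields.

yields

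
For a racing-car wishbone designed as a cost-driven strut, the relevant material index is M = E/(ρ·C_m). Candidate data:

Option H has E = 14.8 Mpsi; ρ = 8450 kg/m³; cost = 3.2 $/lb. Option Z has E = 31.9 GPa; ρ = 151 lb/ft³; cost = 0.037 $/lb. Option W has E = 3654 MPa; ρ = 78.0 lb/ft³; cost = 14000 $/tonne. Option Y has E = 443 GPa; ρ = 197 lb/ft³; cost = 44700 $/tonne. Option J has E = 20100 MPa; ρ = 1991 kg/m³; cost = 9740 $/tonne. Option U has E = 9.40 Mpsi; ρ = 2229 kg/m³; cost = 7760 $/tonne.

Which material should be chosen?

Normalizing units and computing the index:
  option H: E = 102.0 GPa, ρ = 8450 kg/m³, cost = 7.055 $/kg
  option Z: E = 31.90 GPa, ρ = 2419 kg/m³, cost = 0.08157 $/kg
  option W: E = 3.654 GPa, ρ = 1249 kg/m³, cost = 14.00 $/kg
  option Y: E = 443.0 GPa, ρ = 3156 kg/m³, cost = 44.70 $/kg
  option J: E = 20.10 GPa, ρ = 1991 kg/m³, cost = 9.740 $/kg
  option U: E = 64.81 GPa, ρ = 2229 kg/m³, cost = 7.760 $/kg
  option Z: M = 162 MN·m per $
  option U: M = 3.75 MN·m per $
  option Y: M = 3.14 MN·m per $
  option H: M = 1.71 MN·m per $
  option J: M = 1.04 MN·m per $
  option W: M = 0.209 MN·m per $
The maximum is for option Z.

option Z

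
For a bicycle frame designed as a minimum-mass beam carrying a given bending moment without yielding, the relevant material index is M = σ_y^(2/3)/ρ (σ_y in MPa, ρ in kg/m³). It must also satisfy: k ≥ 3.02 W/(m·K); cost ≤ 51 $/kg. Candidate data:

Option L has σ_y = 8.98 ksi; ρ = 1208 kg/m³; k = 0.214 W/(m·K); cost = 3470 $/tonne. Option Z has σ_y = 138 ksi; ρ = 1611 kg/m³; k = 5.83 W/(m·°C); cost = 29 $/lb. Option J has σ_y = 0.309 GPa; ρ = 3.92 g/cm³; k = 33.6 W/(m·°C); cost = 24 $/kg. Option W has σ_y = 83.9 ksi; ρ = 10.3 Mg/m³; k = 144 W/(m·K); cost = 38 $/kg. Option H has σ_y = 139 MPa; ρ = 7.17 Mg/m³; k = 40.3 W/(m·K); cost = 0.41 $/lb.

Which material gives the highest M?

option J

Screen on constraints: k ≥ 3.02 W/(m·K); cost ≤ 51 $/kg. Survivors: option J, option W, option H.
After converting to SI:
  option J: σ_y = 309.0 MPa, ρ = 3920 kg/m³
  option W: σ_y = 578.5 MPa, ρ = 10300 kg/m³
  option H: σ_y = 139.0 MPa, ρ = 7170 kg/m³
  option J: M = 11.7×10⁻³
  option W: M = 6.74×10⁻³
  option H: M = 3.74×10⁻³
The maximum is for option J.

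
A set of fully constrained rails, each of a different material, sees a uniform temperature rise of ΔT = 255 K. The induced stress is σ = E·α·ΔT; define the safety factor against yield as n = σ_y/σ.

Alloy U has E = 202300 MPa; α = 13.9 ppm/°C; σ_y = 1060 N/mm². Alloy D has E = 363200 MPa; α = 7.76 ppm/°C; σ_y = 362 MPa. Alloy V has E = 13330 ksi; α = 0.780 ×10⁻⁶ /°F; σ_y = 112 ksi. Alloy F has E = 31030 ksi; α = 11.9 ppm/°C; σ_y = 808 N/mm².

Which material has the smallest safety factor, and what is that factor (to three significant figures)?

alloy D, n = 0.504

In consistent units (E in GPa, α in ×10⁻⁶/K, σ_y in MPa):
  alloy U: E = 202.3, α = 13.9, σ_y = 1060 → σ = 717 MPa, n = 1.48
  alloy D: E = 363.2, α = 7.76, σ_y = 362.0 → σ = 719 MPa, n = 0.504
  alloy V: E = 91.91, α = 1.40, σ_y = 772.2 → σ = 32.9 MPa, n = 23.5
  alloy F: E = 213.9, α = 11.9, σ_y = 808.0 → σ = 649 MPa, n = 1.24
Smallest n: alloy D with n = 0.504.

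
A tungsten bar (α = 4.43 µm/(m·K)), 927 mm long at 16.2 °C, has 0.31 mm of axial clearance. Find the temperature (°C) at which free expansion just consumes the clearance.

91.7 °C

α·L₀·ΔT = 0.31 mm ⇒ ΔT = 0.31 / (4.43×10⁻⁶ × 927.0) = 75.49 K.
T = 16.2 + 75.49 = 91.69 °C.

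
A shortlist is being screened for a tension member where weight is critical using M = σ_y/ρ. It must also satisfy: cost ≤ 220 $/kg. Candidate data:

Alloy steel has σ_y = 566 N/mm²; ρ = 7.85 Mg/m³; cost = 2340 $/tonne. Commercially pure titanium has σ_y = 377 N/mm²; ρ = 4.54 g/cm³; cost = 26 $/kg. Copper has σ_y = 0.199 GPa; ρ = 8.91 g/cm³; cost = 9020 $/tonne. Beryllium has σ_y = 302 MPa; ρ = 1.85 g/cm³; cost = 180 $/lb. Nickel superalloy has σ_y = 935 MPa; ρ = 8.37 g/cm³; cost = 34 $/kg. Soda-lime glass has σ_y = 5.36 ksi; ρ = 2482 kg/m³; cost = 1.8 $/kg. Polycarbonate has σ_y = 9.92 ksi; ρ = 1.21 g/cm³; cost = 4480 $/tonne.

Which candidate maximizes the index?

Screen on constraints: cost ≤ 220 $/kg. Survivors: alloy steel, commercially pure titanium, copper, nickel superalloy, soda-lime glass, polycarbonate.
Convert each candidate to consistent units, then evaluate M:
  alloy steel: σ_y = 566.0 MPa, ρ = 7850 kg/m³
  commercially pure titanium: σ_y = 377.0 MPa, ρ = 4540 kg/m³
  copper: σ_y = 199.0 MPa, ρ = 8910 kg/m³
  nickel superalloy: σ_y = 935.0 MPa, ρ = 8370 kg/m³
  soda-lime glass: σ_y = 36.96 MPa, ρ = 2482 kg/m³
  polycarbonate: σ_y = 68.40 MPa, ρ = 1210 kg/m³
  nickel superalloy: M = 112 kN·m/kg
  commercially pure titanium: M = 83.0 kN·m/kg
  alloy steel: M = 72.1 kN·m/kg
  polycarbonate: M = 56.5 kN·m/kg
  copper: M = 22.3 kN·m/kg
  soda-lime glass: M = 14.9 kN·m/kg
The maximum is for nickel superalloy.

nickel superalloy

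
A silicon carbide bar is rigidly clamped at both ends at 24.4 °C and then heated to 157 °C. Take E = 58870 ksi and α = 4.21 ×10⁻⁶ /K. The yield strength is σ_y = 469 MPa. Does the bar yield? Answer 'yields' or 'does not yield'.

does not yield

E = 58870 ksi = 405.9 GPa.
ΔT = 132.6 K. Constrained thermal stress σ = E·α·ΔT = 405.9×10³ MPa × 4.21×10⁻⁶ × 132.6 = 227 MPa (compressive).
Compare to σ_y = 469 MPa: σ < σ_y, so it does not yield.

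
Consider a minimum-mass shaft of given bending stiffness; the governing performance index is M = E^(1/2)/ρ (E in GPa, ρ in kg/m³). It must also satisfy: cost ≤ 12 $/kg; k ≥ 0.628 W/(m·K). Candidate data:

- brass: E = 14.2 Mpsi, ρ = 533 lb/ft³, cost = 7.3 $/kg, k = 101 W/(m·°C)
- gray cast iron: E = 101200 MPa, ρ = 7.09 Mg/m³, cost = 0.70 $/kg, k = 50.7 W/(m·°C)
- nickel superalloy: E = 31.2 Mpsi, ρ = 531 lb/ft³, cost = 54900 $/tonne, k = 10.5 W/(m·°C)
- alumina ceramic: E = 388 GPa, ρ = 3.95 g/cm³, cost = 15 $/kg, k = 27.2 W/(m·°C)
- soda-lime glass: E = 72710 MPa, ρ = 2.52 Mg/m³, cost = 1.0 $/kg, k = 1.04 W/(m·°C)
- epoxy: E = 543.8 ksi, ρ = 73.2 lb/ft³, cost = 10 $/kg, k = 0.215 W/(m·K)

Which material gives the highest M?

soda-lime glass

Screen on constraints: cost ≤ 12 $/kg; k ≥ 0.628 W/(m·K). Survivors: brass, gray cast iron, soda-lime glass.
After converting to SI:
  brass: E = 97.91 GPa, ρ = 8538 kg/m³
  gray cast iron: E = 101.2 GPa, ρ = 7090 kg/m³
  soda-lime glass: E = 72.71 GPa, ρ = 2520 kg/m³
  soda-lime glass: M = 3.38×10⁻³
  gray cast iron: M = 1.42×10⁻³
  brass: M = 1.16×10⁻³
Soda-lime glass ranks first.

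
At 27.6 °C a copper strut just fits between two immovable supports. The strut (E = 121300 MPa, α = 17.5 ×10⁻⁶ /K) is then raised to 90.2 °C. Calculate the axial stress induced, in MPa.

E = 121300 MPa = 121.3 GPa.
ΔT = 62.60 K. Constrained thermal stress σ = E·α·ΔT = 121.3×10³ MPa × 17.5×10⁻⁶ × 62.60 = 133 MPa (compressive).

133 MPa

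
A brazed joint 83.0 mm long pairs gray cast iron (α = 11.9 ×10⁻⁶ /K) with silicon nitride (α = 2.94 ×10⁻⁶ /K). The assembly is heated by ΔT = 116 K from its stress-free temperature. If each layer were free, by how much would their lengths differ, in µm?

Δα = |11.9 − 2.94|×10⁻⁶/K = 8.96×10⁻⁶/K.
ΔL_mismatch = Δα·L·ΔT = 8.96×10⁻⁶ × 83.0 mm × 116.0 K = 86.3 µm.

86.3 µm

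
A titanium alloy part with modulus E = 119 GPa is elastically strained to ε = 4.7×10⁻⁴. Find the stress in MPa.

55.9 MPa

σ = E·ε = 119000 MPa × 4.7×10⁻⁴ = 55.9 MPa.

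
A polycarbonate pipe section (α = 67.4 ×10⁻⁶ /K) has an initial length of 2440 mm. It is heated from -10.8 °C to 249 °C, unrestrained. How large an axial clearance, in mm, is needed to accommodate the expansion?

ΔT = 249 − (-10.8) = 259.8 K.
ΔL = α·L₀·ΔT = 67.4×10⁻⁶ × 2440 mm × 259.8 K = 42.7 mm.

42.7 mm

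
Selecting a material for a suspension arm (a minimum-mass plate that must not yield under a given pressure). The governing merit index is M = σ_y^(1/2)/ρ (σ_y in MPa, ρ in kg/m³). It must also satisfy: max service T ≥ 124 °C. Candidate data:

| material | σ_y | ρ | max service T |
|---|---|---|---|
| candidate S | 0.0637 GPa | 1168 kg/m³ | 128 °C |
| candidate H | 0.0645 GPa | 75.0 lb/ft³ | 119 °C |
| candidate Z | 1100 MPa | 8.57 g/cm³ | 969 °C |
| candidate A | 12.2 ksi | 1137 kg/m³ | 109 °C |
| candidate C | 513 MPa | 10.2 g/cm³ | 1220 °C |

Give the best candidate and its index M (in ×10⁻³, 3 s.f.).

Screen on constraints: max service T ≥ 124 °C. Survivors: candidate S, candidate Z, candidate C.
After converting to SI:
  candidate S: σ_y = 63.70 MPa, ρ = 1168 kg/m³
  candidate Z: σ_y = 1100 MPa, ρ = 8570 kg/m³
  candidate C: σ_y = 513.0 MPa, ρ = 10200 kg/m³
  candidate S: M = 6.83×10⁻³
  candidate Z: M = 3.87×10⁻³
  candidate C: M = 2.22×10⁻³
Candidate S has the largest M.

candidate S, M = 6.83×10⁻³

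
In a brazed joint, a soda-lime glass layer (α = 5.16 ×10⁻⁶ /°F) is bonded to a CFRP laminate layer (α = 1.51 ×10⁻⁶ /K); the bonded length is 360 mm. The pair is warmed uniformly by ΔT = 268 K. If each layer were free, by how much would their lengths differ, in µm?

soda-lime glass: α = 5.16×10⁻⁶/°F × 9/5 = 9.29×10⁻⁶/K.
Δα = |9.29 − 1.51|×10⁻⁶/K = 7.78×10⁻⁶/K.
ΔL_mismatch = Δα·L·ΔT = 7.78×10⁻⁶ × 360.0 mm × 268.0 K = 750 µm.

750 µm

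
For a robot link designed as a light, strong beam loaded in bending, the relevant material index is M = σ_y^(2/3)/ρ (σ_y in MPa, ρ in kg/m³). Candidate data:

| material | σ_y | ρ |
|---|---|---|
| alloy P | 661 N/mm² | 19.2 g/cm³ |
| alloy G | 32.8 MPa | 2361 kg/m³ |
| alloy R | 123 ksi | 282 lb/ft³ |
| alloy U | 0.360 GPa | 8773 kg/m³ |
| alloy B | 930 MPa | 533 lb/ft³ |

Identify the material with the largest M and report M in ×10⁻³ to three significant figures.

alloy R, M = 19.8×10⁻³

After converting to SI:
  alloy P: σ_y = 661.0 MPa, ρ = 19200 kg/m³
  alloy G: σ_y = 32.80 MPa, ρ = 2361 kg/m³
  alloy R: σ_y = 848.1 MPa, ρ = 4517 kg/m³
  alloy U: σ_y = 360.0 MPa, ρ = 8773 kg/m³
  alloy B: σ_y = 930.0 MPa, ρ = 8538 kg/m³
  alloy R: M = 19.8×10⁻³
  alloy B: M = 11.2×10⁻³
  alloy U: M = 5.77×10⁻³
  alloy G: M = 4.34×10⁻³
  alloy P: M = 3.95×10⁻³
Highest index: alloy R.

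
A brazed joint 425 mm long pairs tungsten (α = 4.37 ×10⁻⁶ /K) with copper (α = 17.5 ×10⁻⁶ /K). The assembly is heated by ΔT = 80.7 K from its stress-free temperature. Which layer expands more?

copper

α(tungsten) = 4.37×10⁻⁶/K vs α(copper) = 17.5×10⁻⁶/K.
Higher α expands more for the same ΔT: copper.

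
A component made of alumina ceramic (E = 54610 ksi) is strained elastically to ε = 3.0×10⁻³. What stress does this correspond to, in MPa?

1130 MPa

E = 54610 ksi = 376.5 GPa.
σ = E·ε = 376500 MPa × 3.0×10⁻³ = 1130 MPa.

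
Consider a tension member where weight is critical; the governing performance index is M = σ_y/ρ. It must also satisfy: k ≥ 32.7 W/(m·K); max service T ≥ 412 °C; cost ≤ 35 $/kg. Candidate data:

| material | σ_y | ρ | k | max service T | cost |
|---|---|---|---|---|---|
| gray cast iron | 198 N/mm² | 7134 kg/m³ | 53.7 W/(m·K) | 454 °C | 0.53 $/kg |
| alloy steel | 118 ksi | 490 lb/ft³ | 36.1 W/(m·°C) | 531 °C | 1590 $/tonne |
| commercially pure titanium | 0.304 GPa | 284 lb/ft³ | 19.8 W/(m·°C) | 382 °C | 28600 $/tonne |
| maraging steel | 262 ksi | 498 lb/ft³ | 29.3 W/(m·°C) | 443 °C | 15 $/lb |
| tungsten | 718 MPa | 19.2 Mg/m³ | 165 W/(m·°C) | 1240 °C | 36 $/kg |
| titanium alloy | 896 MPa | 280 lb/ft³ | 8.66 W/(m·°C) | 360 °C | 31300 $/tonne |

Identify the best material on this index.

Screen on constraints: k ≥ 32.7 W/(m·K); max service T ≥ 412 °C; cost ≤ 35 $/kg. Survivors: gray cast iron, alloy steel.
Convert each candidate to consistent units, then evaluate M:
  gray cast iron: σ_y = 198.0 MPa, ρ = 7134 kg/m³
  alloy steel: σ_y = 813.6 MPa, ρ = 7849 kg/m³
  alloy steel: M = 104 kN·m/kg
  gray cast iron: M = 27.8 kN·m/kg
Highest index: alloy steel.

alloy steel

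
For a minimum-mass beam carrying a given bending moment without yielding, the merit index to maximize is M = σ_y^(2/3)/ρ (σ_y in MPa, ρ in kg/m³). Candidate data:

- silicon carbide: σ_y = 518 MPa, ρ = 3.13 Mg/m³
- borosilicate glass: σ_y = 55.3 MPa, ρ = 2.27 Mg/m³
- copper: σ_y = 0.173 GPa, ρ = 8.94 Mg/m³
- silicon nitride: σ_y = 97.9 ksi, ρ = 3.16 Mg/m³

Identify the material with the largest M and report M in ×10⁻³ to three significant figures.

silicon nitride, M = 24.4×10⁻³

After converting to SI:
  silicon carbide: σ_y = 518.0 MPa, ρ = 3130 kg/m³
  borosilicate glass: σ_y = 55.30 MPa, ρ = 2270 kg/m³
  copper: σ_y = 173.0 MPa, ρ = 8940 kg/m³
  silicon nitride: σ_y = 675.0 MPa, ρ = 3160 kg/m³
  silicon nitride: M = 24.4×10⁻³
  silicon carbide: M = 20.6×10⁻³
  borosilicate glass: M = 6.39×10⁻³
  copper: M = 3.47×10⁻³
The maximum is for silicon nitride.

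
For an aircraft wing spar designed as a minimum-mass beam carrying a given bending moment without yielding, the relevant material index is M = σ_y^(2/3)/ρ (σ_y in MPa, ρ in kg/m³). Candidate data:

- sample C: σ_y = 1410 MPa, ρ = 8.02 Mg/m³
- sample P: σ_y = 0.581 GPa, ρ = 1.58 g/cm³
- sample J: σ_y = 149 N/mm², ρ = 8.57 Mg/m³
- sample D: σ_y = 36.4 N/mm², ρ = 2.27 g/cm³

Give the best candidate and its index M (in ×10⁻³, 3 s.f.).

sample P, M = 44.1×10⁻³

In SI units:
  sample C: σ_y = 1410 MPa, ρ = 8020 kg/m³
  sample P: σ_y = 581.0 MPa, ρ = 1580 kg/m³
  sample J: σ_y = 149.0 MPa, ρ = 8570 kg/m³
  sample D: σ_y = 36.40 MPa, ρ = 2270 kg/m³
  sample P: M = 44.1×10⁻³
  sample C: M = 15.7×10⁻³
  sample D: M = 4.84×10⁻³
  sample J: M = 3.28×10⁻³
Sample P ranks first.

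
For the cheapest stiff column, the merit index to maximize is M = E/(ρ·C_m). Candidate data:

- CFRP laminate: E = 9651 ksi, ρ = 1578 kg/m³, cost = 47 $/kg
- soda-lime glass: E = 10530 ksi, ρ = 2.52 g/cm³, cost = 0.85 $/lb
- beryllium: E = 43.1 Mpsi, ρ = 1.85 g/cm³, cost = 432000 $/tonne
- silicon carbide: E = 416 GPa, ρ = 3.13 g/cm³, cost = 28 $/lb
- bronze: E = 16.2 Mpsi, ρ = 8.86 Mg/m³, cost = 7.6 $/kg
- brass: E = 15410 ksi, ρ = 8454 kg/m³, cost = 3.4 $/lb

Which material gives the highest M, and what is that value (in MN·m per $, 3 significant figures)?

soda-lime glass, M = 15.4 MN·m per $

After converting to SI:
  CFRP laminate: E = 66.54 GPa, ρ = 1578 kg/m³, cost = 47.00 $/kg
  soda-lime glass: E = 72.60 GPa, ρ = 2520 kg/m³, cost = 1.874 $/kg
  beryllium: E = 297.2 GPa, ρ = 1850 kg/m³, cost = 432.0 $/kg
  silicon carbide: E = 416.0 GPa, ρ = 3130 kg/m³, cost = 61.73 $/kg
  bronze: E = 111.7 GPa, ρ = 8860 kg/m³, cost = 7.600 $/kg
  brass: E = 106.2 GPa, ρ = 8454 kg/m³, cost = 7.496 $/kg
  soda-lime glass: M = 15.4 MN·m per $
  silicon carbide: M = 2.15 MN·m per $
  brass: M = 1.68 MN·m per $
  bronze: M = 1.66 MN·m per $
  CFRP laminate: M = 0.897 MN·m per $
  beryllium: M = 0.372 MN·m per $
The maximum is for soda-lime glass.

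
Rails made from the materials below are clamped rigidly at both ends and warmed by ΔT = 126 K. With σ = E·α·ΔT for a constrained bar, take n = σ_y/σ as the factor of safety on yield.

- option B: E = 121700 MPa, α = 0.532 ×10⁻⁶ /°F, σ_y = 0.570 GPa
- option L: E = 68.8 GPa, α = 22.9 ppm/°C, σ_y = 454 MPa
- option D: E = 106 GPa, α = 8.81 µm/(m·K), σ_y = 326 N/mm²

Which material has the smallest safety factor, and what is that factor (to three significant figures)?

option L, n = 2.29

In consistent units (E in GPa, α in ×10⁻⁶/K, σ_y in MPa):
  option B: E = 121.7, α = 0.958, σ_y = 570.0 → σ = 14.7 MPa, n = 38.8
  option L: E = 68.80, α = 22.9, σ_y = 454.0 → σ = 199 MPa, n = 2.29
  option D: E = 106.0, α = 8.81, σ_y = 326.0 → σ = 118 MPa, n = 2.77
Smallest n: option L with n = 2.29.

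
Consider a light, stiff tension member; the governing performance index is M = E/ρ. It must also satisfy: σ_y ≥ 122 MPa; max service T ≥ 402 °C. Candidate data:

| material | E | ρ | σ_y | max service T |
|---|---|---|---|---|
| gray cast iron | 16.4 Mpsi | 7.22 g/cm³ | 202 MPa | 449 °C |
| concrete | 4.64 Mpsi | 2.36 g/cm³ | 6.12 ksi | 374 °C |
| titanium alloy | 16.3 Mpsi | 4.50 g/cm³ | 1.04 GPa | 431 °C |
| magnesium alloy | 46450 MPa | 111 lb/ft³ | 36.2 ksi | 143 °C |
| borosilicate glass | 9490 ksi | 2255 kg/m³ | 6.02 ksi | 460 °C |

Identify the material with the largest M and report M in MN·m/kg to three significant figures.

Screen on constraints: σ_y ≥ 122 MPa; max service T ≥ 402 °C. Survivors: gray cast iron, titanium alloy.
Convert each candidate to consistent units, then evaluate M:
  gray cast iron: E = 113.1 GPa, ρ = 7220 kg/m³
  titanium alloy: E = 112.4 GPa, ρ = 4500 kg/m³
  titanium alloy: M = 25.0 MN·m/kg
  gray cast iron: M = 15.7 MN·m/kg
Highest index: titanium alloy.

titanium alloy, M = 25.0 MN·m/kg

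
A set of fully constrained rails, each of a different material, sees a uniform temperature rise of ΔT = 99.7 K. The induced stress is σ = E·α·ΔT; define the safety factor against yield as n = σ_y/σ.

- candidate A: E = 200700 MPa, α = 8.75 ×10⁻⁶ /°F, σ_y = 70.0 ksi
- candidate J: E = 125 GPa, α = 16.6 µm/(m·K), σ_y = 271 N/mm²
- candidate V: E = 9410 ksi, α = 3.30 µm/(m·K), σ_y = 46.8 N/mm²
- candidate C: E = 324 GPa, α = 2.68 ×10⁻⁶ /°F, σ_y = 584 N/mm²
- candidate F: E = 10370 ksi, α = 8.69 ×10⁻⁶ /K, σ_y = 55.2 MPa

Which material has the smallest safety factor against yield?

With everything in SI (GPa, ×10⁻⁶/K, MPa):
  candidate A: E = 200.7, α = 15.8, σ_y = 482.6 → σ = 315 MPa, n = 1.53
  candidate J: E = 125.0, α = 16.6, σ_y = 271.0 → σ = 207 MPa, n = 1.31
  candidate V: E = 64.88, α = 3.30, σ_y = 46.80 → σ = 21.3 MPa, n = 2.19
  candidate C: E = 324.0, α = 4.82, σ_y = 584.0 → σ = 156 MPa, n = 3.75
  candidate F: E = 71.50, α = 8.69, σ_y = 55.20 → σ = 61.9 MPa, n = 0.891
Candidate F has the lowest safety factor, n = 0.891.

candidate F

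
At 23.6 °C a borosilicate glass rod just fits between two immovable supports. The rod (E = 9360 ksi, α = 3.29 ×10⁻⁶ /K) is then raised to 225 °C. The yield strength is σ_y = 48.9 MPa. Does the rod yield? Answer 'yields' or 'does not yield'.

does not yield

E = 9360 ksi = 64.53 GPa.
ΔT = 201.4 K. Constrained thermal stress σ = E·α·ΔT = 64.53×10³ MPa × 3.29×10⁻⁶ × 201.4 = 42.8 MPa (compressive).
Compare to σ_y = 48.9 MPa: σ < σ_y, so it does not yield.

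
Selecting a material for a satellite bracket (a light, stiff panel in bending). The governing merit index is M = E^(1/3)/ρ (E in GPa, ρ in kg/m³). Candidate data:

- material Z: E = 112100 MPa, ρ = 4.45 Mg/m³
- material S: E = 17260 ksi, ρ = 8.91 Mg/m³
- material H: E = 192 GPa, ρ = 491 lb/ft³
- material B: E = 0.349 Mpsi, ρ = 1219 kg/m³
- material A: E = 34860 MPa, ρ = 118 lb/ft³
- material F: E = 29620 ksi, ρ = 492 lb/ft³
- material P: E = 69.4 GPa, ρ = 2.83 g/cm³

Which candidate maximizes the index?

In SI units:
  material Z: E = 112.1 GPa, ρ = 4450 kg/m³
  material S: E = 119.0 GPa, ρ = 8910 kg/m³
  material H: E = 192.0 GPa, ρ = 7865 kg/m³
  material B: E = 2.406 GPa, ρ = 1219 kg/m³
  material A: E = 34.86 GPa, ρ = 1890 kg/m³
  material F: E = 204.2 GPa, ρ = 7881 kg/m³
  material P: E = 69.40 GPa, ρ = 2830 kg/m³
  material A: M = 1.73×10⁻³
  material P: M = 1.45×10⁻³
  material B: M = 1.10×10⁻³
  material Z: M = 1.08×10⁻³
  material F: M = 0.747×10⁻³
  material H: M = 0.733×10⁻³
  material S: M = 0.552×10⁻³
The maximum is for material A.

material A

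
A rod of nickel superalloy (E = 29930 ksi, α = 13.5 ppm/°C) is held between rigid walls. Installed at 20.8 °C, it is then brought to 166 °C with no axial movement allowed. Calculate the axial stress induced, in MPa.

405 MPa

E = 29930 ksi = 206.4 GPa.
ΔT = 145.2 K. Constrained thermal stress σ = E·α·ΔT = 206.4×10³ MPa × 13.5×10⁻⁶ × 145.2 = 405 MPa (compressive).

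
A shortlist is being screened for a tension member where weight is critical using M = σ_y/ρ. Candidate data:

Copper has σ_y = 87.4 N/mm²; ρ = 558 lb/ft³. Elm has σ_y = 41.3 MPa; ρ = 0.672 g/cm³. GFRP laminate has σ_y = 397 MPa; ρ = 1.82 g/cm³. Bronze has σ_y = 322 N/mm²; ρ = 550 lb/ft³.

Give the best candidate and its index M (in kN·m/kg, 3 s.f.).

Putting every candidate on a common basis:
  copper: σ_y = 87.40 MPa, ρ = 8938 kg/m³
  elm: σ_y = 41.30 MPa, ρ = 672.0 kg/m³
  GFRP laminate: σ_y = 397.0 MPa, ρ = 1820 kg/m³
  bronze: σ_y = 322.0 MPa, ρ = 8810 kg/m³
  GFRP laminate: M = 218 kN·m/kg
  elm: M = 61.5 kN·m/kg
  bronze: M = 36.5 kN·m/kg
  copper: M = 9.78 kN·m/kg
Highest index: GFRP laminate.

GFRP laminate, M = 218 kN·m/kg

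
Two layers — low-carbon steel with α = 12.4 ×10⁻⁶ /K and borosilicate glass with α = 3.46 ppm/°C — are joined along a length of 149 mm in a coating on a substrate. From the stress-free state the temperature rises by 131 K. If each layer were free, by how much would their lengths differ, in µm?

Δα = |12.4 − 3.46|×10⁻⁶/K = 8.94×10⁻⁶/K.
ΔL_mismatch = Δα·L·ΔT = 8.94×10⁻⁶ × 149.0 mm × 131.0 K = 174 µm.

174 µm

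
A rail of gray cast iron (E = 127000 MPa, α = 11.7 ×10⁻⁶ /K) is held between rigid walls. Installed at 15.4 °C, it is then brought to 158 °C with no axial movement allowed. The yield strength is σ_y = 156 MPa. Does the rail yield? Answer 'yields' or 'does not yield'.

E = 127000 MPa = 127.0 GPa.
ΔT = 142.6 K. Constrained thermal stress σ = E·α·ΔT = 127.0×10³ MPa × 11.7×10⁻⁶ × 142.6 = 212 MPa (compressive).
Compare to σ_y = 156 MPa: σ ≥ σ_y, so it yields.

yields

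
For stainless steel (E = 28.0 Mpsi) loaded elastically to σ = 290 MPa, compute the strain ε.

E = 28.0 Mpsi = 193.1 GPa = 193100 MPa.
ε = σ/E = 290 / 193100 = 1.50×10⁻³.

1.50×10⁻³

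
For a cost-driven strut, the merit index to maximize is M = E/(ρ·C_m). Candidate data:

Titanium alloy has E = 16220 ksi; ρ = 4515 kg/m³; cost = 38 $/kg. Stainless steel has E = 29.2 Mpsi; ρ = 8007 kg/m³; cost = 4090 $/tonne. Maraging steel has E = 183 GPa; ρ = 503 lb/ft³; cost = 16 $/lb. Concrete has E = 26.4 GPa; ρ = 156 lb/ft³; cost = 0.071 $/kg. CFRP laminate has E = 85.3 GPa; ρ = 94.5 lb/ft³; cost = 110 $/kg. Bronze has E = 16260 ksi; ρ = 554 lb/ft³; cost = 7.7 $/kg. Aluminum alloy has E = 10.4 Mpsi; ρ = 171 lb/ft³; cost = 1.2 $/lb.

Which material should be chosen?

After converting to SI:
  titanium alloy: E = 111.8 GPa, ρ = 4515 kg/m³, cost = 38.00 $/kg
  stainless steel: E = 201.3 GPa, ρ = 8007 kg/m³, cost = 4.090 $/kg
  maraging steel: E = 183.0 GPa, ρ = 8057 kg/m³, cost = 35.27 $/kg
  concrete: E = 26.40 GPa, ρ = 2499 kg/m³, cost = 0.07100 $/kg
  CFRP laminate: E = 85.30 GPa, ρ = 1514 kg/m³, cost = 110.0 $/kg
  bronze: E = 112.1 GPa, ρ = 8874 kg/m³, cost = 7.700 $/kg
  aluminum alloy: E = 71.71 GPa, ρ = 2739 kg/m³, cost = 2.646 $/kg
  concrete: M = 149 MN·m per $
  aluminum alloy: M = 9.90 MN·m per $
  stainless steel: M = 6.15 MN·m per $
  bronze: M = 1.64 MN·m per $
  titanium alloy: M = 0.652 MN·m per $
  maraging steel: M = 0.644 MN·m per $
  CFRP laminate: M = 0.512 MN·m per $
The maximum is for concrete.

concrete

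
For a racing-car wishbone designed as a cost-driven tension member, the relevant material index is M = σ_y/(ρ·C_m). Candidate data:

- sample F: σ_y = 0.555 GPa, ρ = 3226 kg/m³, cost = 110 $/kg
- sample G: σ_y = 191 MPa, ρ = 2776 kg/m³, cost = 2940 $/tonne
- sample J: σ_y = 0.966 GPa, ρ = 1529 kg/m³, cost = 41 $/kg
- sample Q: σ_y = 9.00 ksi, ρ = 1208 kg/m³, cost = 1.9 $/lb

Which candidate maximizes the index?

Normalizing units and computing the index:
  sample F: σ_y = 555.0 MPa, ρ = 3226 kg/m³, cost = 110.0 $/kg
  sample G: σ_y = 191.0 MPa, ρ = 2776 kg/m³, cost = 2.940 $/kg
  sample J: σ_y = 966.0 MPa, ρ = 1529 kg/m³, cost = 41.00 $/kg
  sample Q: σ_y = 62.05 MPa, ρ = 1208 kg/m³, cost = 4.189 $/kg
  sample G: M = 23.4 kN·m per $
  sample J: M = 15.4 kN·m per $
  sample Q: M = 12.3 kN·m per $
  sample F: M = 1.56 kN·m per $
The maximum is for sample G.

sample G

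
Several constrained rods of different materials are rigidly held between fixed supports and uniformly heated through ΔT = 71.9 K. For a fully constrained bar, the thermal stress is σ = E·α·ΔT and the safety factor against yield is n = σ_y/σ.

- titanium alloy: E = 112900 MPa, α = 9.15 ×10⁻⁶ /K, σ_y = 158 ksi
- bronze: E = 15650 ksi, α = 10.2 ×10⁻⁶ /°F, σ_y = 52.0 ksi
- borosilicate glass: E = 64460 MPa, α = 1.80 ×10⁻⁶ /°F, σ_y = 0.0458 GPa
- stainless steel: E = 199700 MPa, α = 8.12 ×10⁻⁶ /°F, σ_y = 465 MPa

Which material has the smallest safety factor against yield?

stainless steel

In consistent units (E in GPa, α in ×10⁻⁶/K, σ_y in MPa):
  titanium alloy: E = 112.9, α = 9.15, σ_y = 1089 → σ = 74.3 MPa, n = 14.7
  bronze: E = 107.9, α = 18.4, σ_y = 358.5 → σ = 142 MPa, n = 2.52
  borosilicate glass: E = 64.46, α = 3.24, σ_y = 45.80 → σ = 15.0 MPa, n = 3.05
  stainless steel: E = 199.7, α = 14.6, σ_y = 465.0 → σ = 210 MPa, n = 2.22
Smallest n: stainless steel with n = 2.22.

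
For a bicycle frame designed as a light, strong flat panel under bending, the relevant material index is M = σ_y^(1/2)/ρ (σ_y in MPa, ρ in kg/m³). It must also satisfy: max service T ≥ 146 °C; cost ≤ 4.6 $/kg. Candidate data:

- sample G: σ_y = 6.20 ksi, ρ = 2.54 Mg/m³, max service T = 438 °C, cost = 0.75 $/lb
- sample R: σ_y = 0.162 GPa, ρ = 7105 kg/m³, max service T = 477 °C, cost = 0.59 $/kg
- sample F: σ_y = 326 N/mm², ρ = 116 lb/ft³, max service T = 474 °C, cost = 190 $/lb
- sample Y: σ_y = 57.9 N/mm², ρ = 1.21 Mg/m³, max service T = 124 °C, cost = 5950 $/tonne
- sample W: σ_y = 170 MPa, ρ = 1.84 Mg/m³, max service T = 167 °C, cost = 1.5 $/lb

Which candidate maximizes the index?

sample W

Screen on constraints: max service T ≥ 146 °C; cost ≤ 4.6 $/kg. Survivors: sample G, sample R, sample W.
After converting to SI:
  sample G: σ_y = 42.75 MPa, ρ = 2540 kg/m³
  sample R: σ_y = 162.0 MPa, ρ = 7105 kg/m³
  sample W: σ_y = 170.0 MPa, ρ = 1840 kg/m³
  sample W: M = 7.09×10⁻³
  sample G: M = 2.57×10⁻³
  sample R: M = 1.79×10⁻³
Sample W has the largest M.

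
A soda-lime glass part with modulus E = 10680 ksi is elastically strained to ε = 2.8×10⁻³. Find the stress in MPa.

206 MPa

E = 10680 ksi = 73.64 GPa.
σ = E·ε = 73640 MPa × 2.8×10⁻³ = 206 MPa.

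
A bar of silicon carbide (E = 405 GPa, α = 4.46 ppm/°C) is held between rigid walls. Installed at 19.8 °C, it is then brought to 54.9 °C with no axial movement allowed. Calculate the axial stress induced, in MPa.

63.4 MPa

ΔT = 35.10 K. Constrained thermal stress σ = E·α·ΔT = 405.0×10³ MPa × 4.46×10⁻⁶ × 35.10 = 63.4 MPa (compressive).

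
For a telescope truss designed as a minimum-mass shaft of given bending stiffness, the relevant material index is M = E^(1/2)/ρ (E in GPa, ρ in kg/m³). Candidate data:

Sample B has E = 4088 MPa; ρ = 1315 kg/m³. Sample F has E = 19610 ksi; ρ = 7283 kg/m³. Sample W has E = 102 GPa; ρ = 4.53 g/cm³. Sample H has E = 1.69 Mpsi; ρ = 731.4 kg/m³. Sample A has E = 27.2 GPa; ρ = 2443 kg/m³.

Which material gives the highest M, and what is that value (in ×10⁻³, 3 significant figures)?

Normalizing units and computing the index:
  sample B: E = 4.088 GPa, ρ = 1315 kg/m³
  sample F: E = 135.2 GPa, ρ = 7283 kg/m³
  sample W: E = 102.0 GPa, ρ = 4530 kg/m³
  sample H: E = 11.65 GPa, ρ = 731.4 kg/m³
  sample A: E = 27.20 GPa, ρ = 2443 kg/m³
  sample H: M = 4.67×10⁻³
  sample W: M = 2.23×10⁻³
  sample A: M = 2.13×10⁻³
  sample F: M = 1.60×10⁻³
  sample B: M = 1.54×10⁻³
The maximum is for sample H.

sample H, M = 4.67×10⁻³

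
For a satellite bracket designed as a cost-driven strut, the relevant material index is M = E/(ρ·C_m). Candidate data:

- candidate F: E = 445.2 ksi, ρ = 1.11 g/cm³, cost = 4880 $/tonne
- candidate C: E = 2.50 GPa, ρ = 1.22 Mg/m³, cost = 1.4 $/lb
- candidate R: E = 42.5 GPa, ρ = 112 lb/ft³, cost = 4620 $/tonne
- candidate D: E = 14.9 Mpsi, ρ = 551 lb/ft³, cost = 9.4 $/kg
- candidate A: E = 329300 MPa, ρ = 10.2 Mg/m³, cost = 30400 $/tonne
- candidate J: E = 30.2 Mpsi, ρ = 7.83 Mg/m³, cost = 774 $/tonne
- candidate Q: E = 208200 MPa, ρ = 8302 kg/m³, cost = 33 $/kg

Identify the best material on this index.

After converting to SI:
  candidate F: E = 3.070 GPa, ρ = 1110 kg/m³, cost = 4.880 $/kg
  candidate C: E = 2.500 GPa, ρ = 1220 kg/m³, cost = 3.086 $/kg
  candidate R: E = 42.50 GPa, ρ = 1794 kg/m³, cost = 4.620 $/kg
  candidate D: E = 102.7 GPa, ρ = 8826 kg/m³, cost = 9.400 $/kg
  candidate A: E = 329.3 GPa, ρ = 10200 kg/m³, cost = 30.40 $/kg
  candidate J: E = 208.2 GPa, ρ = 7830 kg/m³, cost = 0.7740 $/kg
  candidate Q: E = 208.2 GPa, ρ = 8302 kg/m³, cost = 33.00 $/kg
  candidate J: M = 34.4 MN·m per $
  candidate R: M = 5.13 MN·m per $
  candidate D: M = 1.24 MN·m per $
  candidate A: M = 1.06 MN·m per $
  candidate Q: M = 0.760 MN·m per $
  candidate C: M = 0.664 MN·m per $
  candidate F: M = 0.567 MN·m per $
Candidate J has the largest M.

candidate J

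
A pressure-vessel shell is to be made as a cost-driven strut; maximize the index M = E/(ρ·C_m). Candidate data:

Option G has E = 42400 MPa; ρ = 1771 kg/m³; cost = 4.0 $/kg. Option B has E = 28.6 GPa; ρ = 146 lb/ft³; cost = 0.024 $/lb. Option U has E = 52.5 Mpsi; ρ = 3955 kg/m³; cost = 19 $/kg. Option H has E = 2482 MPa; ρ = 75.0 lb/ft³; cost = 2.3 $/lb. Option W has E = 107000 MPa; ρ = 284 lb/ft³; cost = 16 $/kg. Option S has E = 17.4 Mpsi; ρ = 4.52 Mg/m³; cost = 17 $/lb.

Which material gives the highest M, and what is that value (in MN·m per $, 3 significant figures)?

In SI units:
  option G: E = 42.40 GPa, ρ = 1771 kg/m³, cost = 4.000 $/kg
  option B: E = 28.60 GPa, ρ = 2339 kg/m³, cost = 0.05291 $/kg
  option U: E = 362.0 GPa, ρ = 3955 kg/m³, cost = 19.00 $/kg
  option H: E = 2.482 GPa, ρ = 1201 kg/m³, cost = 5.071 $/kg
  option W: E = 107.0 GPa, ρ = 4549 kg/m³, cost = 16.00 $/kg
  option S: E = 120.0 GPa, ρ = 4520 kg/m³, cost = 37.48 $/kg
  option B: M = 231 MN·m per $
  option G: M = 5.99 MN·m per $
  option U: M = 4.82 MN·m per $
  option W: M = 1.47 MN·m per $
  option S: M = 0.708 MN·m per $
  option H: M = 0.407 MN·m per $
Highest index: option B.

option B, M = 231 MN·m per $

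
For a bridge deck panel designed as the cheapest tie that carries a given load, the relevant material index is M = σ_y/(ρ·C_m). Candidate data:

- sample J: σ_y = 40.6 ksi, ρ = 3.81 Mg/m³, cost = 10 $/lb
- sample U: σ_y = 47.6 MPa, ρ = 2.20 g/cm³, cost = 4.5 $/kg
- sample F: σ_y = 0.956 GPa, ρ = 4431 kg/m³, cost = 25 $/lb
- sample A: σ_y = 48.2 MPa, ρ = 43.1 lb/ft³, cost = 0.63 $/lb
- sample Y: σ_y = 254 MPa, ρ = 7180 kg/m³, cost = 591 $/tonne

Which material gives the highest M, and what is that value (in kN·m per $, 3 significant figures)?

In SI units:
  sample J: σ_y = 279.9 MPa, ρ = 3810 kg/m³, cost = 22.05 $/kg
  sample U: σ_y = 47.60 MPa, ρ = 2200 kg/m³, cost = 4.500 $/kg
  sample F: σ_y = 956.0 MPa, ρ = 4431 kg/m³, cost = 55.11 $/kg
  sample A: σ_y = 48.20 MPa, ρ = 690.4 kg/m³, cost = 1.389 $/kg
  sample Y: σ_y = 254.0 MPa, ρ = 7180 kg/m³, cost = 0.5910 $/kg
  sample Y: M = 59.9 kN·m per $
  sample A: M = 50.3 kN·m per $
  sample U: M = 4.81 kN·m per $
  sample F: M = 3.91 kN·m per $
  sample J: M = 3.33 kN·m per $
Highest index: sample Y.

sample Y, M = 59.9 kN·m per $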